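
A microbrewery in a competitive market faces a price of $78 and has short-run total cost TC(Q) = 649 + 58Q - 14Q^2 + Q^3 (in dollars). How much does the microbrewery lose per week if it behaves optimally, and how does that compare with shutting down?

Profit = -$49 at Q = 10

AVC = 58 - 14Q + Q^2 has its minimum $9 at Q = 7; price $78 clears that bar, so the firm operates.
MC = 58 - 28Q + 3Q^2. Setting P = MC and taking the root on the rising branch gives Q* = 10.
TR = 78·10 = 780. TC = 649 + 180 = 829. Profit = 780 − 829 = -$49.
That loss of $49 beats the $649 the firm would lose by shutting down; producing recovers $600 of fixed cost.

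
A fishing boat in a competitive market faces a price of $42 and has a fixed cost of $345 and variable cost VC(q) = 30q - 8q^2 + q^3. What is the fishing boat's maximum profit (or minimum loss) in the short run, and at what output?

Profit = -$201 at q = 6

AVC = 30 - 8q + q^2 has its minimum $14 at q = 4; price $42 clears that bar, so the firm operates.
With MC = 30 - 16q + 3q^2, P = MC on the upward-sloping part at q* = 6.
TR = 42·6 = 252. TC = 345 + 108 = 453. Profit = 252 − 453 = -$201.
That loss of $201 beats the $345 the firm would lose by shutting down; producing recovers $144 of fixed cost.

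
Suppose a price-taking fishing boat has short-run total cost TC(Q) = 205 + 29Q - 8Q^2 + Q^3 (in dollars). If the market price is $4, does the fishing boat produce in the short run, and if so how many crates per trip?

Shut down

Variable cost is VC = 29Q - 8Q^2 + Q^3, so AVC = VC/Q = 29 - 8Q + Q^2 and MC = dTC/dQ = 29 - 16Q + 3Q^2.
AVC hits its minimum where MC = AVC, at Q = 4, giving min AVC = 29 - 8·4 + 4^2 = $13.
Since P = $4 < min AVC = $13, price fails to cover variable cost at any output.
Best response: produce nothing and absorb the $205 fixed cost.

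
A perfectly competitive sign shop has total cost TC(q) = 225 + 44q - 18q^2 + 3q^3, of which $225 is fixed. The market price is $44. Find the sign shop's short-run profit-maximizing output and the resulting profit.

AVC = 44 - 18q + 3q^2 has its minimum $17 at q = 3; price $44 clears that bar, so the firm operates.
MC = 44 - 36q + 9q^2. Setting P = MC and taking the root on the rising branch gives q* = 4.
TR = 44·4 = 176. TC = 225 + 80 = 305. Profit = 176 − 305 = -$129.
That loss of $129 beats the $225 the firm would lose by shutting down; producing recovers $96 of fixed cost.

Profit = -$129 at q = 4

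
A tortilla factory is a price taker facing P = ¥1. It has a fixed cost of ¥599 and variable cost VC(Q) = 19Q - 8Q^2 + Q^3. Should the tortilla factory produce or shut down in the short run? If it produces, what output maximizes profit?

Shut down

Strip out fixed cost: VC = 19Q - 8Q^2 + Q^3. Then AVC = 19 - 8Q + Q^2 and MC = 19 - 16Q + 3Q^2.
AVC hits its minimum where MC = AVC, at Q = 4, giving min AVC = 19 - 8·4 + 4^2 = ¥3.
P = ¥1 lies below min AVC = ¥3; no output level covers variable cost.
Shutting down limits the loss to fixed cost, ¥599.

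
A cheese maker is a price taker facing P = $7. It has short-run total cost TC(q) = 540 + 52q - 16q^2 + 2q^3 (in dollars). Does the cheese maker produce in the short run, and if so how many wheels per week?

Shut down

Variable cost is VC = 52q - 16q^2 + 2q^3, so AVC = VC/q = 52 - 16q + 2q^2 and MC = dTC/dq = 52 - 32q + 6q^2.
AVC is minimized where dAVC/dq = -16 + 4q = 0, at q = 4; min AVC = 52 - 16·4 + 2·4^2 = $20.
With P < min AVC ($7 < $20), every unit sold adds to the loss.
Best response: produce nothing and absorb the $540 fixed cost.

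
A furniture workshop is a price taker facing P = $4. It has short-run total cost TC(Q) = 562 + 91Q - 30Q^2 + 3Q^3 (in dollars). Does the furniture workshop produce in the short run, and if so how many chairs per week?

From TC, MC = TC'(Q) = 91 - 60Q + 9Q^2 and AVC = VC/Q = 91 - 30Q + 3Q^2.
AVC hits its minimum where MC = AVC, at Q = 5, giving min AVC = 91 - 30·5 + 3·5^2 = $16.
Since P = $4 < min AVC = $16, price fails to cover variable cost at any output.
Shutting down limits the loss to fixed cost, $562.

Shut down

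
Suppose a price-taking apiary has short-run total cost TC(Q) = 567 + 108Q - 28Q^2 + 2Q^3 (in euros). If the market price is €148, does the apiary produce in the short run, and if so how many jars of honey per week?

Strip out fixed cost: VC = 108Q - 28Q^2 + 2Q^3. Then AVC = 108 - 28Q + 2Q^2 and MC = 108 - 56Q + 6Q^2.
AVC hits its minimum where MC = AVC, at Q = 7, giving min AVC = 108 - 28·7 + 2·7^2 = €10.
Since P = €148 ≥ min AVC = €10, price covers variable cost and the firm should produce.
Set P = MC: 148 = 108 - 56Q + 6Q^2 → -40 - 56Q + 6Q^2 = 0. The roots are Q = -2/3 and Q = 10; the profit-maximizing output is on the rising part of MC, so Q* = 10.
Check: AVC at Q = 10 is €28 ≤ P, so revenue covers variable cost.
Profit = P·Q − TC = 148·10 − 847 = €633.

Produce at Q = 10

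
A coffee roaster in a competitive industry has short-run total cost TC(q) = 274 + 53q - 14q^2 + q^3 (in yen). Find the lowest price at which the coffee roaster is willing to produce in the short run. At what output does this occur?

Short-run supply begins at min AVC. From VC = 53q - 14q^2 + q^3, AVC = 53 - 14q + q^2.
dAVC/dq = -14 + 2q = 0 gives q = 7. min AVC = 53 - 14·7 + 7^2 = 4.
So the shutdown price is ¥4.

¥4 per unit, at q = 7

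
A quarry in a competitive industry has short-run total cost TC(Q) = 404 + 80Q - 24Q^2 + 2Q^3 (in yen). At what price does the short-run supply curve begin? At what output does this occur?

Short-run supply begins at min AVC. From VC = 80Q - 24Q^2 + 2Q^3, AVC = 80 - 24Q + 2Q^2.
At the minimum of AVC, MC = AVC. MC = 80 - 48Q + 6Q^2; setting MC = AVC gives 4Q^2 - 24Q = 0, so Q = 6. min AVC = 8.
So the shutdown price is ¥8.

¥8 per unit, at Q = 6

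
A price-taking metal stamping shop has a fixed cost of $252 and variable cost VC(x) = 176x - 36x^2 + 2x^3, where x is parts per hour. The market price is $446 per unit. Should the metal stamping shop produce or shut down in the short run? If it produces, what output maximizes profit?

Variable cost is VC = 176x - 36x^2 + 2x^3, so AVC = VC/x = 176 - 36x + 2x^2 and MC = dTC/dx = 176 - 72x + 6x^2.
AVC is minimized where dAVC/dx = -36 + 4x = 0, at x = 9; min AVC = 176 - 36·9 + 2·9^2 = $14.
Because $446 ≥ $14, revenue can cover variable cost; the firm operates.
P = MC gives -270 - 72x + 6x^2 = 0, with roots -3 and 15. Take the larger (rising MC): x* = 15.
Check: AVC at x = 15 is $86 ≤ P, so revenue covers variable cost.
Profit = P·x − TC = 446·15 − 1542 = $5148.

Produce at x = 15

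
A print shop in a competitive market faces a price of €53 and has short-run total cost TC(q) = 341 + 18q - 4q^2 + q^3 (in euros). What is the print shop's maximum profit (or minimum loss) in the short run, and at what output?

AVC = 18 - 4q + q^2; min AVC = €14 at q = 2. Since P = €53 ≥ min AVC, the firm produces.
MC = 18 - 8q + 3q^2. Setting P = MC and taking the root on the rising branch gives q* = 5.
TR = 53·5 = 265. TC = 341 + 115 = 456. Profit = 265 − 456 = -€191.
Shutting down would mean losing the fixed cost of €341, so operating at a loss of €191 is better by €150.

Profit = -€191 at q = 5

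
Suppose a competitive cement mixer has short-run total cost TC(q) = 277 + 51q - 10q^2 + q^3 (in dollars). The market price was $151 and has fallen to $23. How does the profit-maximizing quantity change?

AVC = 51 - 10q + q^2, minimized at q = 5 where min AVC = $26. MC = 51 - 20q + 3q^2.
At P = $151 ≥ min AVC, set P = MC on the rising branch: q = 10.
At P = $23 < min AVC = $26, price no longer covers variable cost at any output, so the firm shuts down: q = 0.

Output falls from 10 to 0 (the firm shuts down)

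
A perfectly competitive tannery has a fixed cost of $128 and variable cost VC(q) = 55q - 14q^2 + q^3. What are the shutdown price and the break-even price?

Shutdown price = $6; break-even price = $23

Shutdown price = min AVC. AVC = 55 - 14q + q^2, with vertex at q = 7 and minimum $6.
ATC = 128/q + 55 - 14q + q^2. Setting dATC/dq = −128/q^2 − 14 + 2q = 0 gives q = 8 (since 2·8^3 − 14·8^2 = 128).
min ATC = 128/8 + 55 − 14·8 + 8^2 = $23. That is the break-even price.
For $6 ≤ P < $23 the firm produces at a loss; below $6 it shuts down.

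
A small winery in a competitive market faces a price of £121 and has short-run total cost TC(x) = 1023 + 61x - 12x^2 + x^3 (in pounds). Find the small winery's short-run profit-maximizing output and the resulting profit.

Profit = -£223 at x = 10

AVC = 61 - 12x + x^2; min AVC = £25 at x = 6. Since P = £121 ≥ min AVC, the firm produces.
MC = 61 - 24x + 3x^2. Setting P = MC and taking the root on the rising branch gives x* = 10.
TR = 121·10 = 1210. TC = 1023 + 410 = 1433. Profit = 1210 − 1433 = -£223.
Shutting down would mean losing the fixed cost of £1023, so operating at a loss of £223 is better by £800.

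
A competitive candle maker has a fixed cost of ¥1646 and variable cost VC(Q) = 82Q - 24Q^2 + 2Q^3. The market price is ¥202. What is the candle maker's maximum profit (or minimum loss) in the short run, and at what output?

Profit = -¥46 at Q = 10

AVC = 82 - 24Q + 2Q^2 has its minimum ¥10 at Q = 6; price ¥202 clears that bar, so the firm operates.
With MC = 82 - 48Q + 6Q^2, P = MC on the upward-sloping part at Q* = 10.
TR = 202·10 = 2020. TC = 1646 + 420 = 2066. Profit = 2020 − 2066 = -¥46.
That loss of ¥46 beats the ¥1646 the firm would lose by shutting down; producing recovers ¥1600 of fixed cost.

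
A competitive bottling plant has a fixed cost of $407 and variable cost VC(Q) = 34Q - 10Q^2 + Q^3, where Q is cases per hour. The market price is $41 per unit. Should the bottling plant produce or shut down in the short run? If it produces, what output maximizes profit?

Produce at Q = 7

Variable cost is VC = 34Q - 10Q^2 + Q^3, so AVC = VC/Q = 34 - 10Q + Q^2 and MC = dTC/dQ = 34 - 20Q + 3Q^2.
AVC is minimized where dAVC/dQ = -10 + 2Q = 0, at Q = 5; min AVC = 34 - 10·5 + 5^2 = $9.
P = $41 exceeds min AVC = $9, so the firm stays open.
P = MC gives -7 - 20Q + 3Q^2 = 0, with roots -1/3 and 7. Take the larger (rising MC): Q* = 7.
Check: AVC at Q = 7 is $13 ≤ P, so revenue covers variable cost.
Profit = P·Q − TC = 41·7 − 498 = -$211, a loss, but smaller than the $407 fixed cost the firm would lose by shutting down.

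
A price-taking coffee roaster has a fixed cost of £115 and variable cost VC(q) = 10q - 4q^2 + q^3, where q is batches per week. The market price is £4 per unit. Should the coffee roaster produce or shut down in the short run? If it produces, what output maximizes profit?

From TC, MC = TC'(q) = 10 - 8q + 3q^2 and AVC = VC/q = 10 - 4q + q^2.
The AVC parabola has its vertex at q = 4/2 = 2, where AVC = 10 - 4·2 + 2^2 = £6.
Since P = £4 < min AVC = £6, price fails to cover variable cost at any output.
The firm minimizes its loss by shutting down and losing only its fixed cost of £115.

Shut down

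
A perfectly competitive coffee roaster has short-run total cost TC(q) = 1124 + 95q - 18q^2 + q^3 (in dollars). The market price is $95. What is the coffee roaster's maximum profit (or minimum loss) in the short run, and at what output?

AVC = 95 - 18q + q^2 has its minimum $14 at q = 9; price $95 clears that bar, so the firm operates.
MC = 95 - 36q + 3q^2. Setting P = MC and taking the root on the rising branch gives q* = 12.
TR = 95·12 = 1140. TC = 1124 + 276 = 1400. Profit = 1140 − 1400 = -$260.
Shutting down would mean losing the fixed cost of $1124, so operating at a loss of $260 is better by $864.

Profit = -$260 at q = 12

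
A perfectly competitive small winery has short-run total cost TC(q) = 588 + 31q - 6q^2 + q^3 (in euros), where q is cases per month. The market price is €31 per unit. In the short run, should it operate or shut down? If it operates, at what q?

Strip out fixed cost: VC = 31q - 6q^2 + q^3. Then AVC = 31 - 6q + q^2 and MC = 31 - 12q + 3q^2.
AVC is minimized where dAVC/dq = -6 + 2q = 0, at q = 3; min AVC = 31 - 6·3 + 3^2 = €22.
Because €31 ≥ €22, revenue can cover variable cost; the firm operates.
Set P = MC: 31 = 31 - 12q + 3q^2 → -12q + 3q^2 = 0. The roots are q = 0 and q = 4; the profit-maximizing output is on the rising part of MC, so q* = 4.
Check: AVC at q = 4 is €23 ≤ P, so revenue covers variable cost.
Profit = P·q − TC = 31·4 − 680 = -€556, a loss, but smaller than the €588 fixed cost the firm would lose by shutting down.

Produce at q = 4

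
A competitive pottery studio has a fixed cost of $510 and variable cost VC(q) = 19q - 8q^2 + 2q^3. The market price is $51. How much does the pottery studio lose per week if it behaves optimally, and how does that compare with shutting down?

AVC = 19 - 8q + 2q^2 has its minimum $11 at q = 2; price $51 clears that bar, so the firm operates.
MC = 19 - 16q + 6q^2. Setting P = MC and taking the root on the rising branch gives q* = 4.
TR = 51·4 = 204. TC = 510 + 76 = 586. Profit = 204 − 586 = -$382.
By producing, the firm covers all variable cost plus $128 of fixed cost; shutting down would lose the full $510.

Profit = -$382 at q = 4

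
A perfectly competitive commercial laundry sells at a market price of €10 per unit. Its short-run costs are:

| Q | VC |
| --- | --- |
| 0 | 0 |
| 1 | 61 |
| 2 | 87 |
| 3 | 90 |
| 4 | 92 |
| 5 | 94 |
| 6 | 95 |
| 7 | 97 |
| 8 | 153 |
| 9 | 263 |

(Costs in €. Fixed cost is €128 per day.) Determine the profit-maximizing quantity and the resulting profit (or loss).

Compute π = P·Q − TC at each output: Q=0: -128; Q=1: -179; Q=2: -195; Q=3: -188; Q=4: -180; Q=5: -172; Q=6: -163; Q=7: -155; Q=8: -201; Q=9: -301.
Profit is highest at Q = 0. Equivalently, the lowest AVC in the table is 97/7 ≈ €13.86 at Q = 7, and P = €10 falls below it — price never covers variable cost, so the firm shuts down and loses only its fixed cost.

Q = 0 (shut down); profit = -€128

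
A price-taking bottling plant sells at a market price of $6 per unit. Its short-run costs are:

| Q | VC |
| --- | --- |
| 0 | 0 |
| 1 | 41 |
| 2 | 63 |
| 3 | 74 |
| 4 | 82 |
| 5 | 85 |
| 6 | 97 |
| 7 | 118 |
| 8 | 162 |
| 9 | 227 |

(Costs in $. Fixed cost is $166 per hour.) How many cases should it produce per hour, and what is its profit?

Q = 0 (shut down); profit = -$166

Compute π = P·Q − TC at each output: Q=0: -166; Q=1: -201; Q=2: -217; Q=3: -222; Q=4: -224; Q=5: -221; Q=6: -227; Q=7: -242; Q=8: -280; Q=9: -339.
Profit is highest at Q = 0. Equivalently, the lowest AVC in the table is 97/6 ≈ $16.17 at Q = 6, and P = $6 falls below it — price never covers variable cost, so the firm shuts down and loses only its fixed cost.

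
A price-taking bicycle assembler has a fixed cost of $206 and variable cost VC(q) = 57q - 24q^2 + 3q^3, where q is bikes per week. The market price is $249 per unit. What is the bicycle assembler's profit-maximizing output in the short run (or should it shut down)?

Produce at q = 8

From TC, MC = TC'(q) = 57 - 48q + 9q^2 and AVC = VC/q = 57 - 24q + 3q^2.
AVC hits its minimum where MC = AVC, at q = 4, giving min AVC = 57 - 24·4 + 3·4^2 = $9.
Because $249 ≥ $9, revenue can cover variable cost; the firm operates.
Solving P = MC: -192 - 48q + 9q^2 = 0 ⇒ q = -8/3 or 8. On the upward-sloping branch, q* = 8.
Check: AVC at q = 8 is $57 ≤ P, so revenue covers variable cost.
Profit = P·q − TC = 249·8 − 662 = $1330.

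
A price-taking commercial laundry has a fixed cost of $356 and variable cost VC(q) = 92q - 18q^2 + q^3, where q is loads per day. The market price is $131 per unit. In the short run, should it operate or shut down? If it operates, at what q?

Produce at q = 13

Variable cost is VC = 92q - 18q^2 + q^3, so AVC = VC/q = 92 - 18q + q^2 and MC = dTC/dq = 92 - 36q + 3q^2.
AVC hits its minimum where MC = AVC, at q = 9, giving min AVC = 92 - 18·9 + 9^2 = $11.
P = $131 exceeds min AVC = $11, so the firm stays open.
P = MC gives -39 - 36q + 3q^2 = 0, with roots -1 and 13. Take the larger (rising MC): q* = 13.
Check: AVC at q = 13 is $27 ≤ P, so revenue covers variable cost.
Profit = P·q − TC = 131·13 − 707 = $996.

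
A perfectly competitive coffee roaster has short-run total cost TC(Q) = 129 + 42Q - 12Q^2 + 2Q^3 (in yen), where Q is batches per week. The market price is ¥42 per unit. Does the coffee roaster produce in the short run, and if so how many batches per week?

Produce at Q = 4

Variable cost is VC = 42Q - 12Q^2 + 2Q^3, so AVC = VC/Q = 42 - 12Q + 2Q^2 and MC = dTC/dQ = 42 - 24Q + 6Q^2.
The AVC parabola has its vertex at Q = 12/4 = 3, where AVC = 42 - 12·3 + 2·3^2 = ¥24.
P = ¥42 exceeds min AVC = ¥24, so the firm stays open.
Solving P = MC: -24Q + 6Q^2 = 0 ⇒ Q = 0 or 4. On the upward-sloping branch, Q* = 4.
Check: AVC at Q = 4 is ¥26 ≤ P, so revenue covers variable cost.
Profit = P·Q − TC = 42·4 − 233 = -¥65, a loss, but smaller than the ¥129 fixed cost the firm would lose by shutting down.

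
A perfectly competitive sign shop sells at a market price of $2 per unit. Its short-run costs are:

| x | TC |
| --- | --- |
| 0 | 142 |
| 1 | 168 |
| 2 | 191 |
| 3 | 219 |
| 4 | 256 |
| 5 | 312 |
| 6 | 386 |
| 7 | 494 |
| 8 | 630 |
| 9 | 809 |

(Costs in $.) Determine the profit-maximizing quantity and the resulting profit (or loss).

x = 0 (shut down); profit = -$142

Profit at each row (π = 2x − TC): x=0: -142; x=1: -166; x=2: -187; x=3: -213; x=4: -248; x=5: -302; x=6: -374; x=7: -480; x=8: -614; x=9: -791.
Profit is highest at x = 0. Equivalently, the lowest AVC in the table is 49/2 ≈ $24.50 at x = 2, and P = $2 falls below it — price never covers variable cost, so the firm shuts down and loses only its fixed cost.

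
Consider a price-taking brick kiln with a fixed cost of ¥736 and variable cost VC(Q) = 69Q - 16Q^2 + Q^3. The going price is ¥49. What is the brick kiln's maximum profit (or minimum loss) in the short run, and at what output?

Profit = -¥336 at Q = 10

AVC = 69 - 16Q + Q^2; min AVC = ¥5 at Q = 8. Since P = ¥49 ≥ min AVC, the firm produces.
MC = 69 - 32Q + 3Q^2. Setting P = MC and taking the root on the rising branch gives Q* = 10.
TR = 49·10 = 490. TC = 736 + 90 = 826. Profit = 490 − 826 = -¥336.
That loss of ¥336 beats the ¥736 the firm would lose by shutting down; producing recovers ¥400 of fixed cost.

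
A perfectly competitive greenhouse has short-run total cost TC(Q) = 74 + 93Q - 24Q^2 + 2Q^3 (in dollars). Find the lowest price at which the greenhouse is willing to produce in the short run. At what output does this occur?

The firm shuts down when price falls below the minimum of average variable cost. AVC = VC/Q = 93 - 24Q + 2Q^2.
dAVC/dQ = -24 + 4Q = 0 gives Q = 6. min AVC = 93 - 24·6 + 2·6^2 = 21.
The firm shuts down for any P below $21.

$21 per unit, at Q = 6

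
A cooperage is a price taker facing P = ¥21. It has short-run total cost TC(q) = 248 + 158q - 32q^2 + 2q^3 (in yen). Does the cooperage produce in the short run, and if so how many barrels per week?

Shut down

From TC, MC = TC'(q) = 158 - 64q + 6q^2 and AVC = VC/q = 158 - 32q + 2q^2.
AVC is minimized where dAVC/dq = -32 + 4q = 0, at q = 8; min AVC = 158 - 32·8 + 2·8^2 = ¥30.
P = ¥21 lies below min AVC = ¥30; no output level covers variable cost.
Best response: produce nothing and absorb the ¥248 fixed cost.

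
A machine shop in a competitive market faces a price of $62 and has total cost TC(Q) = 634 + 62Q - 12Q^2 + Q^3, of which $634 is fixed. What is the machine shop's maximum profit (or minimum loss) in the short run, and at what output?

AVC = 62 - 12Q + Q^2; min AVC = $26 at Q = 6. Since P = $62 ≥ min AVC, the firm produces.
MC = 62 - 24Q + 3Q^2. Setting P = MC and taking the root on the rising branch gives Q* = 8.
TR = 62·8 = 496. TC = 634 + 240 = 874. Profit = 496 − 874 = -$378.
Shutting down would mean losing the fixed cost of $634, so operating at a loss of $378 is better by $256.

Profit = -$378 at Q = 8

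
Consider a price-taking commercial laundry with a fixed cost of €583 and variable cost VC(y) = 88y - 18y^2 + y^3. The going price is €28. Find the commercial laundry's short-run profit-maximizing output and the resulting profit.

Profit = -€383 at y = 10

AVC = 88 - 18y + y^2 has its minimum €7 at y = 9; price €28 clears that bar, so the firm operates.
MC = 88 - 36y + 3y^2. Setting P = MC and taking the root on the rising branch gives y* = 10.
TR = 28·10 = 280. TC = 583 + 80 = 663. Profit = 280 − 663 = -€383.
That loss of €383 beats the €583 the firm would lose by shutting down; producing recovers €200 of fixed cost.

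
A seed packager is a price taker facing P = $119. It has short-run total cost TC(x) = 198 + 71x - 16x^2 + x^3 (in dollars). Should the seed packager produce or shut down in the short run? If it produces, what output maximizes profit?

Produce at x = 12

Variable cost is VC = 71x - 16x^2 + x^3, so AVC = VC/x = 71 - 16x + x^2 and MC = dTC/dx = 71 - 32x + 3x^2.
AVC is minimized where dAVC/dx = -16 + 2x = 0, at x = 8; min AVC = 71 - 16·8 + 8^2 = $7.
Because $119 ≥ $7, revenue can cover variable cost; the firm operates.
Solving P = MC: -48 - 32x + 3x^2 = 0 ⇒ x = -4/3 or 12. On the upward-sloping branch, x* = 12.
Check: AVC at x = 12 is $23 ≤ P, so revenue covers variable cost.
Profit = P·x − TC = 119·12 − 474 = $954.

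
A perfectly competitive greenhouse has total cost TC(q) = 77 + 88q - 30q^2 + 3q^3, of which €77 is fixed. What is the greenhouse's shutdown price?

The shutdown price is the minimum of AVC. VC = 88q - 30q^2 + 3q^3, so AVC = 88 - 30q + 3q^2.
At the minimum of AVC, MC = AVC. MC = 88 - 60q + 9q^2; setting MC = AVC gives 6q^2 - 30q = 0, so q = 5. min AVC = 13.
The firm shuts down for any P below €13.

€13 per unit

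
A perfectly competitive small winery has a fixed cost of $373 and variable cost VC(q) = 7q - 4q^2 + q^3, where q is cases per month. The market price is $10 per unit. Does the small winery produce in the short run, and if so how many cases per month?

From TC, MC = TC'(q) = 7 - 8q + 3q^2 and AVC = VC/q = 7 - 4q + q^2.
AVC hits its minimum where MC = AVC, at q = 2, giving min AVC = 7 - 4·2 + 2^2 = $3.
Since P = $10 ≥ min AVC = $3, price covers variable cost and the firm should produce.
Set P = MC: 10 = 7 - 8q + 3q^2 → -3 - 8q + 3q^2 = 0. The roots are q = -1/3 and q = 3; the profit-maximizing output is on the rising part of MC, so q* = 3.
Check: AVC at q = 3 is $4 ≤ P, so revenue covers variable cost.
Profit = P·q − TC = 10·3 − 385 = -$355, a loss, but smaller than the $373 fixed cost the firm would lose by shutting down.

Produce at q = 3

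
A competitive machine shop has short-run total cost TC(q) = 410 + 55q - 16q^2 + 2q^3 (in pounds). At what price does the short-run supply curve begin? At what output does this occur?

£23 per unit, at q = 4

Short-run supply begins at min AVC. From VC = 55q - 16q^2 + 2q^3, AVC = 55 - 16q + 2q^2.
At the minimum of AVC, MC = AVC. MC = 55 - 32q + 6q^2; setting MC = AVC gives 4q^2 - 16q = 0, so q = 4. min AVC = 23.
For P < £23 the firm produces nothing.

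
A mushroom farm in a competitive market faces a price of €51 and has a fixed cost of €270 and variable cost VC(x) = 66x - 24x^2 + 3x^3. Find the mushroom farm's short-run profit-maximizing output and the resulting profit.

AVC = 66 - 24x + 3x^2 has its minimum €18 at x = 4; price €51 clears that bar, so the firm operates.
With MC = 66 - 48x + 9x^2, P = MC on the upward-sloping part at x* = 5.
TR = 51·5 = 255. TC = 270 + 105 = 375. Profit = 255 − 375 = -€120.
That loss of €120 beats the €270 the firm would lose by shutting down; producing recovers €150 of fixed cost.

Profit = -€120 at x = 5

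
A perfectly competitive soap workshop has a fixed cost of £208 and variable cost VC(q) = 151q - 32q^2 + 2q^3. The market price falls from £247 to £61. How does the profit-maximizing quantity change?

Output falls from 12 to 9

MC = 151 - 64q + 6q^2; the shutdown threshold is min AVC = £23 (at q = 8).
At P = £247 ≥ min AVC, set P = MC on the rising branch: q = 12.
At P = £61 ≥ min AVC, set P = MC: q = 9. The firm stays open but cuts output.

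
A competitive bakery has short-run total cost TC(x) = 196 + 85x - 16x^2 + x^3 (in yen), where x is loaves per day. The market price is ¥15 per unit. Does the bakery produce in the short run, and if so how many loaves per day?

Shut down

From TC, MC = TC'(x) = 85 - 32x + 3x^2 and AVC = VC/x = 85 - 16x + x^2.
The AVC parabola has its vertex at x = 16/2 = 8, where AVC = 85 - 16·8 + 8^2 = ¥21.
P = ¥15 lies below min AVC = ¥21; no output level covers variable cost.
The firm minimizes its loss by shutting down and losing only its fixed cost of ¥196.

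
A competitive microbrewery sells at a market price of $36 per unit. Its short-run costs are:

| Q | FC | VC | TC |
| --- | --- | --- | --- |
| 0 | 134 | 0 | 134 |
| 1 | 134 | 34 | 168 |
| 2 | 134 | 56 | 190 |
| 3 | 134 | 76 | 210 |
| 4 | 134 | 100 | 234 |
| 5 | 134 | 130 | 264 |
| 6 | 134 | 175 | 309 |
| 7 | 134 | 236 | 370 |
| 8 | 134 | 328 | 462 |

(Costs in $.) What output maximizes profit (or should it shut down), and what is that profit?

Q = 5; profit = -$84

Profit at each row (π = 36Q − TC): Q=0: -134; Q=1: -132; Q=2: -118; Q=3: -102; Q=4: -90; Q=5: -84; Q=6: -93; Q=7: -118; Q=8: -174.
Profit is maximized at Q = 5. AVC there is 130/5 = $26 ≤ P, so producing beats shutting down (which would give -$134).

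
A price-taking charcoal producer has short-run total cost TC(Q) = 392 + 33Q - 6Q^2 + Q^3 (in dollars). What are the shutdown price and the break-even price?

Shutdown price = $24; break-even price = $96

Shutdown price = min AVC. AVC = 33 - 6Q + Q^2, with vertex at Q = 3 and minimum $24.
ATC = 392/Q + 33 - 6Q + Q^2. Setting dATC/dQ = −392/Q^2 − 6 + 2Q = 0 gives Q = 7 (since 2·7^3 − 6·7^2 = 392).
min ATC = 392/7 + 33 − 6·7 + 7^2 = $96. That is the break-even price.
Between these two prices the firm operates at a loss; above $96 it earns a profit.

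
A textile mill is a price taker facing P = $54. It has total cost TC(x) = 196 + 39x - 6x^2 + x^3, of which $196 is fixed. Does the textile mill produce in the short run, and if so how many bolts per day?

Produce at x = 5

Variable cost is VC = 39x - 6x^2 + x^3, so AVC = VC/x = 39 - 6x + x^2 and MC = dTC/dx = 39 - 12x + 3x^2.
AVC hits its minimum where MC = AVC, at x = 3, giving min AVC = 39 - 6·3 + 3^2 = $30.
Because $54 ≥ $30, revenue can cover variable cost; the firm operates.
Set P = MC: 54 = 39 - 12x + 3x^2 → -15 - 12x + 3x^2 = 0. The roots are x = -1 and x = 5; the profit-maximizing output is on the rising part of MC, so x* = 5.
Check: AVC at x = 5 is $34 ≤ P, so revenue covers variable cost.
Profit = P·x − TC = 54·5 − 366 = -$96, a loss, but smaller than the $196 fixed cost the firm would lose by shutting down.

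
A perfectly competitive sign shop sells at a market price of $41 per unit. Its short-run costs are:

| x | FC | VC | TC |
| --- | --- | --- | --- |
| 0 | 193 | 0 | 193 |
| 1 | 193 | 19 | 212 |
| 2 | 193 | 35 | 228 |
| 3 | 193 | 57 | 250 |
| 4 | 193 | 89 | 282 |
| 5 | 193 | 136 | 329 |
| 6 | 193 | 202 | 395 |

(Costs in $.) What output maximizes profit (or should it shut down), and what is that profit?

x = 4; profit = -$118

Profit at each row (π = 41x − TC): x=0: -193; x=1: -171; x=2: -146; x=3: -127; x=4: -118; x=5: -124; x=6: -149.
Profit is maximized at x = 4. AVC there is 89/4 = $22.25 ≤ P, so producing beats shutting down (which would give -$193).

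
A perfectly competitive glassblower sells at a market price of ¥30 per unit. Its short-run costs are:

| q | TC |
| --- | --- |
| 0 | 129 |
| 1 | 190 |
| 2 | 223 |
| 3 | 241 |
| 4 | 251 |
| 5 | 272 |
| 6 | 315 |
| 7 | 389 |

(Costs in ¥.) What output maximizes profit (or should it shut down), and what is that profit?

Profit at each row (π = 30q − TC): q=0: -129; q=1: -160; q=2: -163; q=3: -151; q=4: -131; q=5: -122; q=6: -135; q=7: -179.
Profit is maximized at q = 5. AVC there is 143/5 = ¥28.60 ≤ P, so producing beats shutting down (which would give -¥129).

q = 5; profit = -¥122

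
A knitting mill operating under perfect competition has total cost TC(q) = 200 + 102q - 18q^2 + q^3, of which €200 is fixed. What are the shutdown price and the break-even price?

AVC = 102 - 18q + q^2; minimized at q = 9, giving min AVC = €21. That is the shutdown price.
ATC = 200/q + 102 - 18q + q^2. Setting dATC/dq = −200/q^2 − 18 + 2q = 0 gives q = 10 (since 2·10^3 − 18·10^2 = 200).
min ATC = 200/10 + 102 − 18·10 + 10^2 = €42. That is the break-even price.
Between these two prices the firm operates at a loss; above €42 it earns a profit.

Shutdown price = €21; break-even price = €42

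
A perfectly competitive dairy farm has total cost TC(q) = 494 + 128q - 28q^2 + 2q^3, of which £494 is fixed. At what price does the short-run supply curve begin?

Short-run supply begins at min AVC. From VC = 128q - 28q^2 + 2q^3, AVC = 128 - 28q + 2q^2.
dAVC/dq = -28 + 4q = 0 gives q = 7. min AVC = 128 - 28·7 + 2·7^2 = 30.
The firm shuts down for any P below £30.

£30 per unit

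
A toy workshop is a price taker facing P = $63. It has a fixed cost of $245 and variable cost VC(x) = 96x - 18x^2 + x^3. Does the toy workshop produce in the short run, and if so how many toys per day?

Produce at x = 11

Variable cost is VC = 96x - 18x^2 + x^3, so AVC = VC/x = 96 - 18x + x^2 and MC = dTC/dx = 96 - 36x + 3x^2.
AVC is minimized where dAVC/dx = -18 + 2x = 0, at x = 9; min AVC = 96 - 18·9 + 9^2 = $15.
Because $63 ≥ $15, revenue can cover variable cost; the firm operates.
P = MC gives 33 - 36x + 3x^2 = 0, with roots 1 and 11. Take the larger (rising MC): x* = 11.
Check: AVC at x = 11 is $19 ≤ P, so revenue covers variable cost.
Profit = P·x − TC = 63·11 − 454 = $239.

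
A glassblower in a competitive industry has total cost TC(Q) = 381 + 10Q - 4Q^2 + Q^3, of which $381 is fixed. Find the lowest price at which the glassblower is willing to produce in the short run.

The firm shuts down when price falls below the minimum of average variable cost. AVC = VC/Q = 10 - 4Q + Q^2.
At the minimum of AVC, MC = AVC. MC = 10 - 8Q + 3Q^2; setting MC = AVC gives 2Q^2 - 4Q = 0, so Q = 2. min AVC = 6.
For P < $6 the firm produces nothing.

$6 per unit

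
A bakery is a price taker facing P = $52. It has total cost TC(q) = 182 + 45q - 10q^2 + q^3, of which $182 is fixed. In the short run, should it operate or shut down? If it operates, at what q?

From TC, MC = TC'(q) = 45 - 20q + 3q^2 and AVC = VC/q = 45 - 10q + q^2.
AVC hits its minimum where MC = AVC, at q = 5, giving min AVC = 45 - 10·5 + 5^2 = $20.
Since P = $52 ≥ min AVC = $20, price covers variable cost and the firm should produce.
Solving P = MC: -7 - 20q + 3q^2 = 0 ⇒ q = -1/3 or 7. On the upward-sloping branch, q* = 7.
Check: AVC at q = 7 is $24 ≤ P, so revenue covers variable cost.
Profit = P·q − TC = 52·7 − 350 = $14.

Produce at q = 7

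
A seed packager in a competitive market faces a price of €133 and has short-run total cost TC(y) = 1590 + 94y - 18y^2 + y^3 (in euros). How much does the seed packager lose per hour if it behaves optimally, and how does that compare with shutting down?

AVC = 94 - 18y + y^2 has its minimum €13 at y = 9; price €133 clears that bar, so the firm operates.
MC = 94 - 36y + 3y^2. Setting P = MC and taking the root on the rising branch gives y* = 13.
TR = 133·13 = 1729. TC = 1590 + 377 = 1967. Profit = 1729 − 1967 = -€238.
That loss of €238 beats the €1590 the firm would lose by shutting down; producing recovers €1352 of fixed cost.

Profit = -€238 at y = 13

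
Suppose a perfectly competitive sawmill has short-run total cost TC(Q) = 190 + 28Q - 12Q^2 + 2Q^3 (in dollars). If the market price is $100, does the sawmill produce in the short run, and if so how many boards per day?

Produce at Q = 6

Strip out fixed cost: VC = 28Q - 12Q^2 + 2Q^3. Then AVC = 28 - 12Q + 2Q^2 and MC = 28 - 24Q + 6Q^2.
AVC hits its minimum where MC = AVC, at Q = 3, giving min AVC = 28 - 12·3 + 2·3^2 = $10.
P = $100 exceeds min AVC = $10, so the firm stays open.
Set P = MC: 100 = 28 - 24Q + 6Q^2 → -72 - 24Q + 6Q^2 = 0. The roots are Q = -2 and Q = 6; the profit-maximizing output is on the rising part of MC, so Q* = 6.
Check: AVC at Q = 6 is $28 ≤ P, so revenue covers variable cost.
Profit = P·Q − TC = 100·6 − 358 = $242.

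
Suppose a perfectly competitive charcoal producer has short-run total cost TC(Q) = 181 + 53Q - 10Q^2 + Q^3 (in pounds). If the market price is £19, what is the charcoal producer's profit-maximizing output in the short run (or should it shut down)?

Variable cost is VC = 53Q - 10Q^2 + Q^3, so AVC = VC/Q = 53 - 10Q + Q^2 and MC = dTC/dQ = 53 - 20Q + 3Q^2.
The AVC parabola has its vertex at Q = 10/2 = 5, where AVC = 53 - 10·5 + 5^2 = £28.
P = £19 lies below min AVC = £28; no output level covers variable cost.
Shutting down limits the loss to fixed cost, £181.

Shut down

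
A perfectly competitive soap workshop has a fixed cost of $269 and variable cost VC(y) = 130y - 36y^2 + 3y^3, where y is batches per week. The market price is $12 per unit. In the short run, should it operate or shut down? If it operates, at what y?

From TC, MC = TC'(y) = 130 - 72y + 9y^2 and AVC = VC/y = 130 - 36y + 3y^2.
The AVC parabola has its vertex at y = 36/6 = 6, where AVC = 130 - 36·6 + 3·6^2 = $22.
P = $12 lies below min AVC = $22; no output level covers variable cost.
Best response: produce nothing and absorb the $269 fixed cost.

Shut down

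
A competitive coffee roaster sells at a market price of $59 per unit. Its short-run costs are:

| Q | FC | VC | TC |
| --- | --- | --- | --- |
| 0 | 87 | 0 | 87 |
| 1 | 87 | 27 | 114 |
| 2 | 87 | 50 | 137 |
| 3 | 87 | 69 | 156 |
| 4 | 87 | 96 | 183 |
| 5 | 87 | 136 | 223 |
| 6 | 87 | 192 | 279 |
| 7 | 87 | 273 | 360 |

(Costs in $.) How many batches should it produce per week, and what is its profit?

Q = 6; profit = $75

Compute π = P·Q − TC at each output: Q=0: -87; Q=1: -55; Q=2: -19; Q=3: 21; Q=4: 53; Q=5: 72; Q=6: 75; Q=7: 53.
Profit is maximized at Q = 6. AVC there is 192/6 = $32 ≤ P, so producing beats shutting down (which would give -$87).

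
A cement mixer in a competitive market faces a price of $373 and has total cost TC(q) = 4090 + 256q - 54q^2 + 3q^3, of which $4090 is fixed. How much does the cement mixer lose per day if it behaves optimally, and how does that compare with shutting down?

AVC = 256 - 54q + 3q^2 has its minimum $13 at q = 9; price $373 clears that bar, so the firm operates.
With MC = 256 - 108q + 9q^2, P = MC on the upward-sloping part at q* = 13.
TR = 373·13 = 4849. TC = 4090 + 793 = 4883. Profit = 4849 − 4883 = -$34.
Shutting down would mean losing the fixed cost of $4090, so operating at a loss of $34 is better by $4056.

Profit = -$34 at q = 13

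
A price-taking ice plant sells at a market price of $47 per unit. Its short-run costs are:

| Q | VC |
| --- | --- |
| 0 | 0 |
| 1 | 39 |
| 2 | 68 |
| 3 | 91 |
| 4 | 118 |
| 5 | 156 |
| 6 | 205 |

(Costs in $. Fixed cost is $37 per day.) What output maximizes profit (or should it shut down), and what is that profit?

Profit at each row (π = 47Q − TC): Q=0: -37; Q=1: -29; Q=2: -11; Q=3: 13; Q=4: 33; Q=5: 42; Q=6: 40.
Profit is maximized at Q = 5. AVC there is 156/5 = $31.20 ≤ P, so producing beats shutting down (which would give -$37).

Q = 5; profit = $42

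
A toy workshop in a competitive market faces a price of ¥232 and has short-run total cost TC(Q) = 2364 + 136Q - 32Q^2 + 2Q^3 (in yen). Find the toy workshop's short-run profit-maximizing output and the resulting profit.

Profit = -¥60 at Q = 12

AVC = 136 - 32Q + 2Q^2; min AVC = ¥8 at Q = 8. Since P = ¥232 ≥ min AVC, the firm produces.
MC = 136 - 64Q + 6Q^2. Setting P = MC and taking the root on the rising branch gives Q* = 12.
TR = 232·12 = 2784. TC = 2364 + 480 = 2844. Profit = 2784 − 2844 = -¥60.
That loss of ¥60 beats the ¥2364 the firm would lose by shutting down; producing recovers ¥2304 of fixed cost.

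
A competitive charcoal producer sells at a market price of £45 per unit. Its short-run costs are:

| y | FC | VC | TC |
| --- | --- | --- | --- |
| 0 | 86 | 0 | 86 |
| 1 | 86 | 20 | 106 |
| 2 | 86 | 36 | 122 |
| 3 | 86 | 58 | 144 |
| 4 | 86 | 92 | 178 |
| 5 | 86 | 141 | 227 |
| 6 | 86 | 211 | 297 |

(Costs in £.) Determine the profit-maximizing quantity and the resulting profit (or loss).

y = 4; profit = £2

Compute π = P·y − TC at each output: y=0: -86; y=1: -61; y=2: -32; y=3: -9; y=4: 2; y=5: -2; y=6: -27.
Profit is maximized at y = 4. AVC there is 92/4 = £23 ≤ P, so producing beats shutting down (which would give -£86).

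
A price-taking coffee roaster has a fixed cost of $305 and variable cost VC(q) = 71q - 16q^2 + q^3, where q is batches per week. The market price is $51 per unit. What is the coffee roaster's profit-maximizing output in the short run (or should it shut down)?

From TC, MC = TC'(q) = 71 - 32q + 3q^2 and AVC = VC/q = 71 - 16q + q^2.
AVC is minimized where dAVC/dq = -16 + 2q = 0, at q = 8; min AVC = 71 - 16·8 + 8^2 = $7.
Because $51 ≥ $7, revenue can cover variable cost; the firm operates.
Set P = MC: 51 = 71 - 32q + 3q^2 → 20 - 32q + 3q^2 = 0. The roots are q = 2/3 and q = 10; the profit-maximizing output is on the rising part of MC, so q* = 10.
Check: AVC at q = 10 is $11 ≤ P, so revenue covers variable cost.
Profit = P·q − TC = 51·10 − 415 = $95.

Produce at q = 10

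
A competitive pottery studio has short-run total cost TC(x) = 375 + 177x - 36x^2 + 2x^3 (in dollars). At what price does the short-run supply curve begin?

$15 per unit

The firm shuts down when price falls below the minimum of average variable cost. AVC = VC/x = 177 - 36x + 2x^2.
At the minimum of AVC, MC = AVC. MC = 177 - 72x + 6x^2; setting MC = AVC gives 4x^2 - 36x = 0, so x = 9. min AVC = 15.
The firm shuts down for any P below $15.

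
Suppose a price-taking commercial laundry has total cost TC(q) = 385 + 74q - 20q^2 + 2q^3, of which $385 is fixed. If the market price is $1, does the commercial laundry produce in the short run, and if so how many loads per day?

Shut down

Strip out fixed cost: VC = 74q - 20q^2 + 2q^3. Then AVC = 74 - 20q + 2q^2 and MC = 74 - 40q + 6q^2.
AVC is minimized where dAVC/dq = -20 + 4q = 0, at q = 5; min AVC = 74 - 20·5 + 2·5^2 = $24.
With P < min AVC ($1 < $24), every unit sold adds to the loss.
The firm minimizes its loss by shutting down and losing only its fixed cost of $385.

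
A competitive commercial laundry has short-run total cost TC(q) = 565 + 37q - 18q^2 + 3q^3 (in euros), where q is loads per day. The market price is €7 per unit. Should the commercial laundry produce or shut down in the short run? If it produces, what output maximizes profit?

Variable cost is VC = 37q - 18q^2 + 3q^3, so AVC = VC/q = 37 - 18q + 3q^2 and MC = dTC/dq = 37 - 36q + 9q^2.
AVC hits its minimum where MC = AVC, at q = 3, giving min AVC = 37 - 18·3 + 3·3^2 = €10.
With P < min AVC (€7 < €10), every unit sold adds to the loss.
Shutting down limits the loss to fixed cost, €565.

Shut down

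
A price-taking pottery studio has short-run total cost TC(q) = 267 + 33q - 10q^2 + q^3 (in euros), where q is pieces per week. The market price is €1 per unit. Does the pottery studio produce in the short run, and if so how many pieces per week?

Shut down

Variable cost is VC = 33q - 10q^2 + q^3, so AVC = VC/q = 33 - 10q + q^2 and MC = dTC/dq = 33 - 20q + 3q^2.
AVC hits its minimum where MC = AVC, at q = 5, giving min AVC = 33 - 10·5 + 5^2 = €8.
Since P = €1 < min AVC = €8, price fails to cover variable cost at any output.
Best response: produce nothing and absorb the €267 fixed cost.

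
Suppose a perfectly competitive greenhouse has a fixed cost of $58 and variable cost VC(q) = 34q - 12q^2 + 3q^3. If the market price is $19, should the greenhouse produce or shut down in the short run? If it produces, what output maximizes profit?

From TC, MC = TC'(q) = 34 - 24q + 9q^2 and AVC = VC/q = 34 - 12q + 3q^2.
AVC is minimized where dAVC/dq = -12 + 6q = 0, at q = 2; min AVC = 34 - 12·2 + 3·2^2 = $22.
With P < min AVC ($19 < $22), every unit sold adds to the loss.
Shutting down limits the loss to fixed cost, $58.

Shut down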